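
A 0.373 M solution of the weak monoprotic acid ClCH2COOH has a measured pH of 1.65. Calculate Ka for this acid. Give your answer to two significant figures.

Ka = 1.4 × 10^-3

[H+] = 10^(-1.65) = 2.24 × 10^-2 M
At equilibrium [HA] = 0.373 − 2.24 × 10^-2 = 3.51 × 10^-1 M
Ka = [H+][A-]/[HA] = (2.24 × 10^-2)² / 3.51 × 10^-1 = 1.4 × 10^-3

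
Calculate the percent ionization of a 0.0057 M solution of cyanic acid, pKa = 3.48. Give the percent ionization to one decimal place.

HOCN ⇌ OCN- + H+; let x = [H+] at equilibrium.
Ka = 10^(−3.48) = 3.31 × 10^-4
Ka = x²/(C₀ − x); solving the quadratic gives x = 1.22 × 10^-3 M.
% ionization = x/C₀ × 100% = 1.22 × 10^-3/0.0057 × 100% = 21.4%

21.4%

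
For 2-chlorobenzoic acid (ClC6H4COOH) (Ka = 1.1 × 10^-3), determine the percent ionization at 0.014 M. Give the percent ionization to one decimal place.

ClC6H4COOH ⇌ ClC6H4COO- + H+; let x = [H+] at equilibrium.
Solve x² + 0.0011x − 1.54e-05 = 0 → x = 3.41 × 10^-3 M
% ionization = x/C₀ × 100% = 3.41 × 10^-3/0.014 × 100% = 24.4%

24.4%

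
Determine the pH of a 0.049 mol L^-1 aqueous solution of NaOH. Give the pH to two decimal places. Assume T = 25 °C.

NaOH is a strong base; [OH-] = 0.049 M.
pOH = -log(0.049) = 1.31
pH = 14.00 - 1.31 = 12.69

pH = 12.69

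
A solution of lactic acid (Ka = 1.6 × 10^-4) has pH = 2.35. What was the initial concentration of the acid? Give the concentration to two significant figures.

C₀ = 1.3 × 10^-1 M

[H+] = 10^(-2.35) = 4.47 × 10^-3 M = x
Ka = x²/(C₀ − x) ⇒ C₀ = x + x²/Ka
C₀ = 4.47 × 10^-3 + (4.47 × 10^-3)²/(1.6 × 10^-4) = 1.29 × 10^-1 M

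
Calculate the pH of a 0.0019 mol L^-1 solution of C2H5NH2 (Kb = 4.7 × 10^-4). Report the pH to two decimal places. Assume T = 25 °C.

C2H5NH2 + H2O ⇌ C2H5NH3+ + OH-
From the ICE table, Kb = x²/(0.0019 − x) = 4.7 × 10^-4.
The 5% rule fails; solving x² + Kb·x − Kb·C₀ = 0 exactly:
x = (−Kb + √(Kb² + 4·Kb·C₀))/2 = 7.39 × 10^-4 M
pOH = −log(7.39 × 10^-4) = 3.13; pH = 14.00 − 3.13 = 10.87

pH = 10.87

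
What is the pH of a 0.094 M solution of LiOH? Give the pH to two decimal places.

LiOH is a strong base; [OH-] = 0.094 M.
pOH = -log(0.094) = 1.03
pH = 14.00 - 1.03 = 12.97

pH = 12.97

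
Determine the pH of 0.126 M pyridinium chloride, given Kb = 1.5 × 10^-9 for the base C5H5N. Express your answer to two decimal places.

C5H5NH+ is the conjugate acid of the weak base C5H5N.
Ka = Kw/Kb = 1.0×10^-14 / 1.5 × 10^-9 = 6.67 × 10^-6
Ka = [H+]²/(0.126 − [H+]) = 6.67 × 10^-6
Since Ka ≪ C₀, [H+] ≈ √(Ka·C₀) = 9.17 × 10^-4 M.
Check: 0.73% ionized — well under 5%, approximation valid.
pH = −log(9.17 × 10^-4) = 3.04

pH = 3.04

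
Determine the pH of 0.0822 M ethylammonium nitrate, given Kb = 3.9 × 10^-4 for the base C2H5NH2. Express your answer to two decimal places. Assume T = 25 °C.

pH = 5.84

C2H5NH3+ is the conjugate acid of the weak base C2H5NH2.
Ka = Kw/Kb = 1.0×10^-14 / 3.9 × 10^-4 = 2.56 × 10^-11
From the ICE table, Ka = x²/(0.0822 − x) = 2.56 × 10^-11.
Since Ka ≪ C₀, x ≈ √(Ka·C₀) = 1.45 × 10^-6 M.
(x/C₀ = 0.0018% < 5%, so the approximation holds.)
pH = −log(1.45 × 10^-6) = 5.84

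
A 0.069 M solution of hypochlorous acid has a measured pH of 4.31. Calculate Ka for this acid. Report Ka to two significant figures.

[H+] = 10^(-4.31) = 4.90 × 10^-5 M
At equilibrium [HA] = 0.069 − 4.90 × 10^-5 = 6.90 × 10^-2 M
Ka = [H+][A-]/[HA] = (4.90 × 10^-5)² / 6.90 × 10^-2 = 3.5 × 10^-8

Ka = 3.5 × 10^-8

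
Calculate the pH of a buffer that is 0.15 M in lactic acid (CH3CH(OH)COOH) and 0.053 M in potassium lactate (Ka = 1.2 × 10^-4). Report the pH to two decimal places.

pH = 3.47

pKa = −log(1.2 × 10^-4) = 3.921
Using pH = pKa + log([base]/[acid]) with [base]/[acid] = 0.053/0.15:
pH = 3.921 + (-0.452) = 3.47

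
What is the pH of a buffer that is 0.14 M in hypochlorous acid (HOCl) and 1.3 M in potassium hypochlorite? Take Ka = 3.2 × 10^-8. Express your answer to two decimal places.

pH = 8.46

pKa = −log(3.2 × 10^-8) = 7.495
Henderson–Hasselbalch: pH = pKa + log([OCl-]/[HOCl]) = 7.495 + log(1.3/0.14)
pH = 7.495 + (+0.968) = 8.46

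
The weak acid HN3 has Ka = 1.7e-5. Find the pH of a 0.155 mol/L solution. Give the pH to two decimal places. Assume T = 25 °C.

pH = 2.79

HN3 ⇌ N3- + H+
Ka = [H+]²/(0.155 − [H+]) = 1.7 × 10^-5
Assume [H+] ≪ 0.155: [H+] ≈ √(1.7 × 10^-5 × 0.155) = 1.62 × 10^-3 M
pH = −log[H+] = −log(1.62 × 10^-3) = 2.79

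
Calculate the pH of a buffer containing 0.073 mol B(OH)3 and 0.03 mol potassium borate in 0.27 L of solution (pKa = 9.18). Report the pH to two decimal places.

pH = pKa + log([A⁻]/[HA]) = 9.18 + log(0.03/0.073)
pH = 9.18 + (-0.386) = 8.79

pH = 8.79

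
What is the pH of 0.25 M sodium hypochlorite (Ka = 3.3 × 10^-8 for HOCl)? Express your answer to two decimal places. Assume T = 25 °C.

pH = 10.44

OCl- is the conjugate base of the weak acid HOCl.
Kb = Kw/Ka = 1.0×10^-14 / 3.3 × 10^-8 = 3.03 × 10^-7
From the ICE table, Kb = [OH-]²/(0.25 − [OH-]) = 3.03 × 10^-7.
Since Kb ≪ C₀, [OH-] ≈ √(Kb·C₀) = 2.75 × 10^-4 M.
pOH = −log(2.75 × 10^-4) = 3.56; pH = 14.00 − 3.56 = 10.44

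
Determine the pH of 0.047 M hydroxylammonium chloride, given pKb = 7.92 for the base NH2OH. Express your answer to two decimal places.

pH = 3.70

NH3OH+ is the conjugate acid of the weak base NH2OH.
Kb = 10^(−7.92) = 1.20 × 10^-8
Ka = Kw/Kb = 1.0×10^-14 / 1.20 × 10^-8 = 8.33 × 10^-7
Ka = [H+]²/(0.047 − [H+]) = 8.33 × 10^-7
Since Ka ≪ C₀, [H+] ≈ √(Ka·C₀) = 1.98 × 10^-4 M.
Check: 0.42% ionized — well under 5%, approximation valid.
pH = −log[H+] = −log(1.98 × 10^-4) = 3.70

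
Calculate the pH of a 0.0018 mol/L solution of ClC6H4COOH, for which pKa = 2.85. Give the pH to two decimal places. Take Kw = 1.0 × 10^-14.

ClC6H4COOH ⇌ ClC6H4COO- + H+
Ka = 10^(−2.85) = 1.41 × 10^-3
Ka = x²/(0.0018 − x) = 1.41 × 10^-3
The 5% rule fails; solving x² + Ka·x − Ka·C₀ = 0 exactly:
x = (−Ka + √(Ka² + 4·Ka·C₀))/2 = 1.04 × 10^-3 M
pH = −log(1.04 × 10^-3) = 2.98

pH = 2.98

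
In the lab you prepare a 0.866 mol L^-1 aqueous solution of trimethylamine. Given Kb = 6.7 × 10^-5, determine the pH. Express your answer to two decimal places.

(CH3)3N + H2O ⇌ (CH3)3NH+ + OH-
From the ICE table, Kb = x²/(0.866 − x) = 6.7 × 10^-5.
Since Kb ≪ C₀, x ≈ √(Kb·C₀) = 7.62 × 10^-3 M.
(x/C₀ = 0.88% < 5%, so the approximation holds.)
pOH = 2.12, so pH = 14.00 − pOH = 11.88

pH = 11.88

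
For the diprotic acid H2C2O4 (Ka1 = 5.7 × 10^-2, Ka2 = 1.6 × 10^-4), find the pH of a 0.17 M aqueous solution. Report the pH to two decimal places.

Ka1 ≫ Ka2, so treat the first dissociation as the only significant source of H+.
Ka1 = x²/(0.17 − x) = 5.7 × 10^-2
Solving the quadratic: x = (−Ka1 + √(Ka1² + 4·Ka1·C₀))/2 = 7.40 × 10^-2 M
pH = −log(7.40 × 10^-2) = 1.13

pH = 1.13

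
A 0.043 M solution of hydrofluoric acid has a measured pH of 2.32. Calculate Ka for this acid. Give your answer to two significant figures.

Ka = 6.0 × 10^-4

[H+] = 10^(-2.32) = 4.79 × 10^-3 M
At equilibrium [HA] = 0.043 − 4.79 × 10^-3 = 3.82 × 10^-2 M
Ka = [H+][A-]/[HA] = (4.79 × 10^-3)² / 3.82 × 10^-2 = 6.0 × 10^-4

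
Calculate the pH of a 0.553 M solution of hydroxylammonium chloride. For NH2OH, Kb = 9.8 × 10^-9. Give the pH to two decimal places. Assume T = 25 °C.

NH3OH+ is the conjugate acid of the weak base NH2OH.
Ka = Kw/Kb = 1.0×10^-14 / 9.8 × 10^-9 = 1.02 × 10^-6
From the ICE table, Ka = [H+]²/(0.553 − [H+]) = 1.02 × 10^-6.
Since Ka ≪ C₀, [H+] ≈ √(Ka·C₀) = 7.51 × 10^-4 M.
pH = −log[H+] = −log(7.51 × 10^-4) = 3.12

pH = 3.12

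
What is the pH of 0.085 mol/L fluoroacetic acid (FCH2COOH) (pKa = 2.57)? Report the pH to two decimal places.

FCH2COOH ⇌ FCH2COO- + H+
Ka = 10^(−2.57) = 2.69 × 10^-3
From the ICE table, Ka = [H+]²/(0.085 − [H+]) = 2.69 × 10^-3.
The 5% rule fails; solving [H+]² + Ka·[H+] − Ka·C₀ = 0 exactly:
[H+] = (−Ka + √(Ka² + 4·Ka·C₀))/2 = 1.38 × 10^-2 M
pH = −log(1.38 × 10^-2) = 1.86

pH = 1.86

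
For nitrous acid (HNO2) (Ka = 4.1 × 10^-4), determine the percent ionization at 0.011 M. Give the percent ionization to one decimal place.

17.5%

HNO2 ⇌ NO2- + H+; let x = [H+] at equilibrium.
Solve x² + 0.00041x − 4.51e-06 = 0 → x = 1.93 × 10^-3 M
% ionization = x/C₀ × 100% = 1.93 × 10^-3/0.011 × 100% = 17.5%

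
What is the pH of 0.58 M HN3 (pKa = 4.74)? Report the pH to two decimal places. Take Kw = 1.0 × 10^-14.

pH = 2.49

HN3 ⇌ N3- + H+
Ka = 10^(−4.74) = 1.82 × 10^-5
From the ICE table, Ka = [H+]²/(0.58 − [H+]) = 1.82 × 10^-5.
Assume [H+] ≪ 0.58: [H+] ≈ √(1.82 × 10^-5 × 0.58) = 3.25 × 10^-3 M
pH = −log[H+] = −log(3.25 × 10^-3) = 2.49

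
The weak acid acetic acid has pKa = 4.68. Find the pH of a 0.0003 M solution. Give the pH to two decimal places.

pH = 4.16

CH3COOH ⇌ CH3COO- + H+
Ka = 10^(−4.68) = 2.09 × 10^-5
Ka = [H+]²/(0.0003 − [H+]) = 2.09 × 10^-5
[H+] is not negligible relative to C₀; solve [H+]² + 2.09e-05·[H+] − 6.27e-09 = 0.
[H+] = [−2.09e-05 + √(2.09e-05² + 2.51e-08)]/2 = 6.94 × 10^-5 M
pH = −log(6.94 × 10^-5) = 4.16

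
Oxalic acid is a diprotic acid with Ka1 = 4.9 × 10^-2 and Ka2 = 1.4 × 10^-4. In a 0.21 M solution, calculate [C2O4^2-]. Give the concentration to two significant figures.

First ionization gives [H+] ≈ [HC2O4-] = 7.99 × 10^-2 M.
Second step: Ka2 = [H+][C2O4^2-]/[HC2O4-] ≈ [C2O4^2-] (since [H+] ≈ [HC2O4-]).
So [C2O4^2-] ≈ Ka2.

1.4 × 10^-4 M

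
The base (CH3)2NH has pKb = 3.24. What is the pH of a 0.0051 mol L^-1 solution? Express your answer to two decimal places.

(CH3)2NH + H2O ⇌ (CH3)2NH2+ + OH-
Kb = 10^(−3.24) = 5.75 × 10^-4
Kb = x²/(0.0051 − x) = 5.75 × 10^-4
x is not negligible relative to C₀; solve x² + 0.000575·x − 2.93e-06 = 0.
x = (−Kb + √(Kb² + 4·Kb·C₀))/2 = 1.45 × 10^-3 M
pOH = 2.84, so pH = 14.00 − pOH = 11.16

pH = 11.16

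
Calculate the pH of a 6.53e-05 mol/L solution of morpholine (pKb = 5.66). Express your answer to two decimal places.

C4H8ONH + H2O ⇌ C4H8ONH2+ + OH-
Kb = 10^(−5.66) = 2.19 × 10^-6
Let x = [OH-] at equilibrium. Kb = x²/(6.53e-05 − x).
The 5% rule fails; solving x² + Kb·x − Kb·C₀ = 0 exactly:
x = [−2.19e-06 + √(2.19e-06² + 5.72e-10)]/2 = 1.09 × 10^-5 M
pOH = −log(1.09 × 10^-5) = 4.96; pH = 14.00 − 4.96 = 9.04

pH = 9.04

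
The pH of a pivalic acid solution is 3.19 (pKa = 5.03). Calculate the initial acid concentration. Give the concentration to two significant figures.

[H+] = 10^(-3.19) = 6.46 × 10^-4 M = x
Ka = 10^(−5.03) = 9.33 × 10^-6
Ka = x²/(C₀ − x) ⇒ C₀ = x + x²/Ka
C₀ = 6.46 × 10^-4 + (6.46 × 10^-4)²/(9.33 × 10^-6) = 4.54 × 10^-2 M

C₀ = 4.5 × 10^-2 M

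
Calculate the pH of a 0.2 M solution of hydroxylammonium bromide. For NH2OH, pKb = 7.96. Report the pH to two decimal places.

NH3OH+ is the conjugate acid of the weak base NH2OH.
Kb = 10^(−7.96) = 1.10 × 10^-8
Ka = Kw/Kb = 1.0×10^-14 / 1.10 × 10^-8 = 9.09 × 10^-7
Ka = [H+]²/(0.2 − [H+]) = 9.09 × 10^-7
Neglecting [H+] in the denominator: [H+] = √(9.09 × 10^-7 × 0.2) = 4.26 × 10^-4 M
([H+]/C₀ = 0.21% < 5%, so the approximation holds.)
pH = −log[H+] = −log(4.26 × 10^-4) = 3.37

pH = 3.37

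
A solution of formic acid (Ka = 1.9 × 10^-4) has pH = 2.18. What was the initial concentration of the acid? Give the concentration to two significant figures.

C₀ = 2.4 × 10^-1 M

[H+] = 10^(-2.18) = 6.61 × 10^-3 M = x
Ka = x²/(C₀ − x) ⇒ C₀ = x + x²/Ka
C₀ = 6.61 × 10^-3 + (6.61 × 10^-3)²/(1.9 × 10^-4) = 2.37 × 10^-1 M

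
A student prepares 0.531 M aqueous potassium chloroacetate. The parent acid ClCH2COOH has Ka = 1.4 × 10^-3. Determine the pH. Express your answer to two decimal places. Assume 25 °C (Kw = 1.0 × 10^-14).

pH = 8.29

ClCH2COO- is the conjugate base of the weak acid ClCH2COOH.
Kb = Kw/Ka = 1.0×10^-14 / 1.4 × 10^-3 = 7.14 × 10^-12
From the ICE table, Kb = [OH-]²/(0.531 − [OH-]) = 7.14 × 10^-12.
Since Kb ≪ C₀, [OH-] ≈ √(Kb·C₀) = 1.95 × 10^-6 M.
pOH = 5.71, so pH = 14.00 − pOH = 8.29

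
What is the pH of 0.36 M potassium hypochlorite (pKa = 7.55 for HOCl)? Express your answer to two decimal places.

pH = 10.55

OCl- is the conjugate base of the weak acid HOCl.
Ka = 10^(−7.55) = 2.82 × 10^-8
Kb = Kw/Ka = 1.0×10^-14 / 2.82 × 10^-8 = 3.55 × 10^-7
Kb = [OH-]²/(0.36 − [OH-]) = 3.55 × 10^-7
Since Kb ≪ C₀, [OH-] ≈ √(Kb·C₀) = 3.57 × 10^-4 M.
([OH-]/C₀ = 0.099% < 5%, so the approximation holds.)
pOH = −log(3.57 × 10^-4) = 3.45; pH = 14.00 − 3.45 = 10.55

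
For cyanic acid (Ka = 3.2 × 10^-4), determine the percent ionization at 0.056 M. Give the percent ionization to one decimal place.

HOCN ⇌ OCN- + H+; let x = [H+] at equilibrium.
Solve x² + 0.00032x − 1.79e-05 = 0 → x = 4.08 × 10^-3 M
Fraction ionized = 4.08 × 10^-3 / 0.056 = 0.0729 → 7.3%

7.3%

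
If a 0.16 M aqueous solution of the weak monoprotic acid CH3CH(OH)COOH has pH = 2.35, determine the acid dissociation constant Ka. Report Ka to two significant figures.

[H+] = 10^(-2.35) = 4.47 × 10^-3 M
At equilibrium [HA] = 0.16 − 4.47 × 10^-3 = 1.56 × 10^-1 M
Ka = [H+][A-]/[HA] = (4.47 × 10^-3)² / 1.56 × 10^-1 = 1.3 × 10^-4

Ka = 1.3 × 10^-4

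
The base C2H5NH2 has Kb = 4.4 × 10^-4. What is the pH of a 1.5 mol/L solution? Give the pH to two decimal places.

C2H5NH2 + H2O ⇌ C2H5NH3+ + OH-
From the ICE table, Kb = [OH-]²/(1.5 − [OH-]) = 4.4 × 10^-4.
Neglecting [OH-] in the denominator: [OH-] = √(4.4 × 10^-4 × 1.5) = 2.57 × 10^-2 M
([OH-]/C₀ = 1.7% < 5%, so the approximation holds.)
pOH = −log(2.57 × 10^-2) = 1.59; pH = 14.00 − 1.59 = 12.41

pH = 12.41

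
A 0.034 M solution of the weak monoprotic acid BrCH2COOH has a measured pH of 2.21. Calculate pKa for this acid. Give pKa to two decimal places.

[H+] = 10^(-2.21) = 6.17 × 10^-3 M
At equilibrium [HA] = 0.034 − 6.17 × 10^-3 = 2.78 × 10^-2 M
Ka = [H+][A-]/[HA] = (6.17 × 10^-3)² / 2.78 × 10^-2 = 1.37 × 10^-3
pKa = -log(1.37 × 10^-3) = 2.86

pKa = 2.86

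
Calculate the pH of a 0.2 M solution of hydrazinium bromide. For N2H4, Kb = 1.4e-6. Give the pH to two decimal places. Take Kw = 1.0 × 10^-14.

pH = 4.42

N2H5+ is the conjugate acid of the weak base N2H4.
Ka = Kw/Kb = 1.0×10^-14 / 1.4 × 10^-6 = 7.14 × 10^-9
Ka = x²/(0.2 − x) = 7.14 × 10^-9
Neglecting x in the denominator: x = √(7.14 × 10^-9 × 0.2) = 3.78 × 10^-5 M
pH = −log[H+] = −log(3.78 × 10^-5) = 4.42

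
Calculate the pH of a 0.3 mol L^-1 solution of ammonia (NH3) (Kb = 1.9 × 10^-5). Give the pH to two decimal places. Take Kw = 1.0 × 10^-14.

pH = 11.38

NH3 + H2O ⇌ NH4+ + OH-
Kb = x²/(0.3 − x) = 1.9 × 10^-5
Neglecting x in the denominator: x = √(1.9 × 10^-5 × 0.3) = 2.39 × 10^-3 M
(x/C₀ = 0.8% < 5%, so the approximation holds.)
pOH = −log(2.39 × 10^-3) = 2.62; pH = 14.00 − 2.62 = 11.38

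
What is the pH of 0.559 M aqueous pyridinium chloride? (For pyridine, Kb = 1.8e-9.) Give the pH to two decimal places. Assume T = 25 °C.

C5H5NH+ is the conjugate acid of the weak base C5H5N.
Ka = Kw/Kb = 1.0×10^-14 / 1.8 × 10^-9 = 5.56 × 10^-6
From the ICE table, Ka = x²/(0.559 − x) = 5.56 × 10^-6.
Neglecting x in the denominator: x = √(5.56 × 10^-6 × 0.559) = 1.76 × 10^-3 M
pH = −log[H+] = −log(1.76 × 10^-3) = 2.75

pH = 2.75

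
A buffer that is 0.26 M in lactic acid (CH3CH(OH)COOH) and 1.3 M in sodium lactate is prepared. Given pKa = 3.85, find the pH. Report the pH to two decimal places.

pH = pKa + log([A⁻]/[HA]) = 3.85 + log(1.3/0.26)
pH = 3.85 + (+0.699) = 4.55

pH = 4.55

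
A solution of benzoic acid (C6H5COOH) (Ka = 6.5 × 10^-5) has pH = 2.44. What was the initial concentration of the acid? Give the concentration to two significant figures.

C₀ = 2.1 × 10^-1 M

[H+] = 10^(-2.44) = 3.63 × 10^-3 M = x
Ka = x²/(C₀ − x) ⇒ C₀ = x + x²/Ka
C₀ = 3.63 × 10^-3 + (3.63 × 10^-3)²/(6.5 × 10^-5) = 2.06 × 10^-1 M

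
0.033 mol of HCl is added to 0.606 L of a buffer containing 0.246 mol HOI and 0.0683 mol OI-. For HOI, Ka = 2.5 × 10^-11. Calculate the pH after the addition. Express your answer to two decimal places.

Added H+ converts OI- to HOI: HOI → 0.279 mol, OI- → 0.0353 mol.
pKa = −log(2.5 × 10^-11) = 10.602
Henderson–Hasselbalch with mole ratio 0.0353/0.279: pH = 10.602 + (-0.898)

pH = 9.70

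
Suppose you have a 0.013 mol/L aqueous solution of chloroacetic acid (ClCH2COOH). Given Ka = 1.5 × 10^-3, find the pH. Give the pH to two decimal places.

pH = 2.43

ClCH2COOH ⇌ ClCH2COO- + H+
From the ICE table, Ka = x²/(0.013 − x) = 1.5 × 10^-3.
Here C₀/Ka ≈ 8.67, so the small-x approximation fails. Use the quadratic:
x = [−0.0015 + √(0.0015² + 7.8e-05)]/2 = 3.73 × 10^-3 M
pH = −log(3.73 × 10^-3) = 2.43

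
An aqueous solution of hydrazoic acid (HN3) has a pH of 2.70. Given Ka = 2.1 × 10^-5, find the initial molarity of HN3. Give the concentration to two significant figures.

[H+] = 10^(-2.70) = 2.00 × 10^-3 M = x
Ka = x²/(C₀ − x) ⇒ C₀ = x + x²/Ka
C₀ = 2.00 × 10^-3 + (2.00 × 10^-3)²/(2.1 × 10^-5) = 1.92 × 10^-1 M

C₀ = 1.9 × 10^-1 M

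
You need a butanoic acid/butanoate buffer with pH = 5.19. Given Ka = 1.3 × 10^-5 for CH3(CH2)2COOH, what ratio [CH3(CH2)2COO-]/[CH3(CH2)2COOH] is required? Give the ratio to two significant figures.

ratio = 2.0

pKa = -log(1.3 × 10^-5) = 4.886
pH = pKa + log(r) ⇒ log(r) = 5.19 − 4.886 = +0.304
r = [CH3(CH2)2COO-]/[CH3(CH2)2COOH] = 10^(+0.304) = 2.01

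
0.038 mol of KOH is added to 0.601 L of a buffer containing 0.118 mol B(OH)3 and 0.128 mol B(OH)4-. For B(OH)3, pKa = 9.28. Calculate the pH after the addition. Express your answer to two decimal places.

After neutralization: n(B(OH)3) = 0.08 mol, n(B(OH)4-) = 0.166 mol.
pH = pKa + log(n_B(OH)4-/n_B(OH)3) = 9.28 + log(0.166/0.08) = 9.28 + (+0.317)

pH = 9.60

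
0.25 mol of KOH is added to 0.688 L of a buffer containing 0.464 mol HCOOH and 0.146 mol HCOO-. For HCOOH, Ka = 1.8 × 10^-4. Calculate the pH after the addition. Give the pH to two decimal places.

pH = 4.01

OH- converts HCOOH to HCOO-: HCOOH → 0.214 mol, HCOO- → 0.396 mol.
pKa = −log(1.8 × 10^-4) = 3.745
pH = pKa + log(n_HCOO-/n_HCOOH) = 3.745 + log(0.396/0.214) = 3.745 + (+0.267)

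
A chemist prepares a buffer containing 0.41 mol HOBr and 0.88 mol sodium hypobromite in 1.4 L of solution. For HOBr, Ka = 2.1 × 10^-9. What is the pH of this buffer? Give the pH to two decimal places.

pKa = −log(2.1 × 10^-9) = 8.678
Using pH = pKa + log([base]/[acid]) with [base]/[acid] = 0.88/0.41:
pH = 8.678 + (+0.332) = 9.01

pH = 9.01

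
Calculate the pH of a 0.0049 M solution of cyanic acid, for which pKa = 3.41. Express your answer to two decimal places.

HOCN ⇌ OCN- + H+
Ka = 10^(−3.41) = 3.89 × 10^-4
From the ICE table, Ka = [H+]²/(0.0049 − [H+]) = 3.89 × 10^-4.
The 5% rule fails; solving [H+]² + Ka·[H+] − Ka·C₀ = 0 exactly:
[H+] = (−Ka + √(Ka² + 4·Ka·C₀))/2 = 1.20 × 10^-3 M
pH = −log(1.20 × 10^-3) = 2.92

pH = 2.92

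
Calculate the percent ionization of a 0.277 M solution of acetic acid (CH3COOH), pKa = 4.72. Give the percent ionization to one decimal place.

0.8%

CH3COOH ⇌ CH3COO- + H+; let x = [H+] at equilibrium.
Ka = 10^(−4.72) = 1.91 × 10^-5
x ≈ √(Ka·C₀) = √(1.91 × 10^-5 × 0.277) = 2.30 × 10^-3 M
Fraction ionized = 2.30 × 10^-3 / 0.277 = 0.0083 → 0.8%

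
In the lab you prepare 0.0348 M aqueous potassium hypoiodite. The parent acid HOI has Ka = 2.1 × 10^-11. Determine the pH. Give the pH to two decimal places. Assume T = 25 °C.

pH = 11.58

OI- is the conjugate base of the weak acid HOI.
Kb = Kw/Ka = 1.0×10^-14 / 2.1 × 10^-11 = 4.76 × 10^-4
Let x = [OH-] at equilibrium. Kb = x²/(0.0348 − x).
Here C₀/Kb ≈ 73.1, so the small-x approximation fails. Use the quadratic:
x = [−0.000476 + √(0.000476² + 6.63e-05)]/2 = 3.84 × 10^-3 M
pOH = −log(3.84 × 10^-3) = 2.42; pH = 14.00 − 2.42 = 11.58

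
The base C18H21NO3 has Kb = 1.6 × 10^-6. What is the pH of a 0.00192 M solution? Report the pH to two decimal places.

C18H21NO3 + H2O ⇌ C18H22NO3+ + OH-
From the ICE table, Kb = [OH-]²/(0.00192 − [OH-]) = 1.6 × 10^-6.
Neglecting [OH-] in the denominator: [OH-] = √(1.6 × 10^-6 × 0.00192) = 5.54 × 10^-5 M
([OH-]/C₀ = 2.9% < 5%, so the approximation holds.)
pOH = −log(5.54 × 10^-5) = 4.26; pH = 14.00 − 4.26 = 9.74

pH = 9.74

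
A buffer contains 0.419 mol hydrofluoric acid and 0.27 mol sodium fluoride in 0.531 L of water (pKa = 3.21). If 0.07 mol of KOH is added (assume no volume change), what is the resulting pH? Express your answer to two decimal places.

pH = 3.20

After neutralization: n(HF) = 0.349 mol, n(F-) = 0.34 mol.
Henderson–Hasselbalch with mole ratio 0.34/0.349: pH = 3.21 + (-0.011)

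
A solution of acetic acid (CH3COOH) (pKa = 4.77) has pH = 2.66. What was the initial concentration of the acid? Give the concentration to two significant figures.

[H+] = 10^(-2.66) = 2.19 × 10^-3 M = x
Ka = 10^(−4.77) = 1.70 × 10^-5
Ka = x²/(C₀ − x) ⇒ C₀ = x + x²/Ka
C₀ = 2.19 × 10^-3 + (2.19 × 10^-3)²/(1.70 × 10^-5) = 2.84 × 10^-1 M

C₀ = 2.8 × 10^-1 M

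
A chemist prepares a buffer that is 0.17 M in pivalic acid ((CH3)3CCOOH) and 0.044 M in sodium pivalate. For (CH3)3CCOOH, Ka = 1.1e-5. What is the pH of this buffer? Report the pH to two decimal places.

pKa = −log(1.1 × 10^-5) = 4.959
Henderson–Hasselbalch: pH = pKa + log([(CH3)3CCOO-]/[(CH3)3CCOOH]) = 4.959 + log(0.044/0.17)
pH = 4.959 + (-0.587) = 4.37

pH = 4.37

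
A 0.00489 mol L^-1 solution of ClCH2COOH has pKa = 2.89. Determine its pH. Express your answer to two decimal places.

ClCH2COOH ⇌ ClCH2COO- + H+
Ka = 10^(−2.89) = 1.29 × 10^-3
Ka = [H+]²/(0.00489 − [H+]) = 1.29 × 10^-3
The 5% rule fails; solving [H+]² + Ka·[H+] − Ka·C₀ = 0 exactly:
[H+] = [−0.00129 + √(0.00129² + 2.52e-05)]/2 = 1.95 × 10^-3 M
pH = −log(1.95 × 10^-3) = 2.71

pH = 2.71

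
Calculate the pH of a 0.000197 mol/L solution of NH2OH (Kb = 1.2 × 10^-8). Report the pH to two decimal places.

NH2OH + H2O ⇌ NH3OH+ + OH-
Kb = [OH-]²/(0.000197 − [OH-]) = 1.2 × 10^-8
Since Kb ≪ C₀, [OH-] ≈ √(Kb·C₀) = 1.54 × 10^-6 M.
([OH-]/C₀ = 0.78% < 5%, so the approximation holds.)
pOH = 5.81, so pH = 14.00 − pOH = 8.19

pH = 8.19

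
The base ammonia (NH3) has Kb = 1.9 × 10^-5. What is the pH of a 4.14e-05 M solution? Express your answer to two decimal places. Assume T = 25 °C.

pH = 9.30

NH3 + H2O ⇌ NH4+ + OH-
Kb = [OH-]²/(4.14e-05 − [OH-]) = 1.9 × 10^-5
Here C₀/Kb ≈ 2.18, so the small-[OH-] approximation fails. Use the quadratic:
[OH-] = (−Kb + √(Kb² + 4·Kb·C₀))/2 = 2.01 × 10^-5 M
pOH = 4.70, so pH = 14.00 − pOH = 9.30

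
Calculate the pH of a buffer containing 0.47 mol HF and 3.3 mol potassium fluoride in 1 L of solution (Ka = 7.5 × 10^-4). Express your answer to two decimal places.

pH = 3.97

pKa = −log(7.5 × 10^-4) = 3.125
Henderson–Hasselbalch: pH = pKa + log([F-]/[HF]) = 3.125 + log(3.3/0.47)
pH = 3.125 + (+0.846) = 3.97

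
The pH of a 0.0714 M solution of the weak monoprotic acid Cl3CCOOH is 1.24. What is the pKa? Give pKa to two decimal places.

pKa = 0.62

[H+] = 10^(-1.24) = 5.75 × 10^-2 M
At equilibrium [HA] = 0.0714 − 5.75 × 10^-2 = 1.39 × 10^-2 M
Ka = [H+][A-]/[HA] = (5.75 × 10^-2)² / 1.39 × 10^-2 = 2.38 × 10^-1
pKa = -log(2.38 × 10^-1) = 0.62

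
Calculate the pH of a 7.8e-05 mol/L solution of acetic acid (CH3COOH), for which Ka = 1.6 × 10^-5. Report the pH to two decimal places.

pH = 4.55

CH3COOH ⇌ CH3COO- + H+
From the ICE table, Ka = [H+]²/(7.8e-05 − [H+]) = 1.6 × 10^-5.
[H+] is not negligible relative to C₀; solve [H+]² + 1.6e-05·[H+] − 1.25e-09 = 0.
[H+] = [−1.6e-05 + √(1.6e-05² + 4.99e-09)]/2 = 2.82 × 10^-5 M
pH = −log(2.82 × 10^-5) = 4.55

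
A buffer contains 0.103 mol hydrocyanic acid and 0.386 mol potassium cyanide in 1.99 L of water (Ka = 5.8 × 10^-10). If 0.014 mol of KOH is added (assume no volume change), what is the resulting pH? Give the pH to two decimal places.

pH = 9.89

OH- converts HCN to CN-: HCN → 0.089 mol, CN- → 0.4 mol.
pKa = −log(5.8 × 10^-10) = 9.237
pH = pKa + log(n_CN-/n_HCN) = 9.237 + log(0.4/0.089) = 9.237 + (+0.653)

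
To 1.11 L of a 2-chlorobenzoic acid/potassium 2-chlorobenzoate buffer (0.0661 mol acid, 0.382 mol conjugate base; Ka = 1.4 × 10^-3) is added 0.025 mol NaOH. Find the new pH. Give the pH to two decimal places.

pH = 3.85

After neutralization: n(ClC6H4COOH) = 0.0411 mol, n(ClC6H4COO-) = 0.407 mol.
pKa = −log(1.4 × 10^-3) = 2.854
pH = pKa + log([A⁻]/[HA]) = 2.854 + log(0.407/0.0411) = 2.854 +0.996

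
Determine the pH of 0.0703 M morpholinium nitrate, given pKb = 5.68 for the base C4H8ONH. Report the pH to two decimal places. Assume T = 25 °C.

C4H8ONH2+ is the conjugate acid of the weak base C4H8ONH.
Kb = 10^(−5.68) = 2.09 × 10^-6
Ka = Kw/Kb = 1.0×10^-14 / 2.09 × 10^-6 = 4.78 × 10^-9
From the ICE table, Ka = [H+]²/(0.0703 − [H+]) = 4.78 × 10^-9.
Assume [H+] ≪ 0.0703: [H+] ≈ √(4.78 × 10^-9 × 0.0703) = 1.83 × 10^-5 M
pH = −log(1.83 × 10^-5) = 4.74

pH = 4.74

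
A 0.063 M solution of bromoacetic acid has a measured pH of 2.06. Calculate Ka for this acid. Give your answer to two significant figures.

Ka = 1.4 × 10^-3

[H+] = 10^(-2.06) = 8.71 × 10^-3 M
At equilibrium [HA] = 0.063 − 8.71 × 10^-3 = 5.43 × 10^-2 M
Ka = [H+][A-]/[HA] = (8.71 × 10^-3)² / 5.43 × 10^-2 = 1.4 × 10^-3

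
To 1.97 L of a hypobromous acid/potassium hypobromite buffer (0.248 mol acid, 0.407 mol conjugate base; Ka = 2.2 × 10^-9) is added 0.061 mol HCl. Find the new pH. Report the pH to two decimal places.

pH = 8.71

After neutralization: n(HOBr) = 0.309 mol, n(OBr-) = 0.346 mol.
pKa = −log(2.2 × 10^-9) = 8.658
Henderson–Hasselbalch with mole ratio 0.346/0.309: pH = 8.658 + (+0.049)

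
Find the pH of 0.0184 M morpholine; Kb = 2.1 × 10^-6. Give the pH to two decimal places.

pH = 10.29

C4H8ONH + H2O ⇌ C4H8ONH2+ + OH-
From the ICE table, Kb = [OH-]²/(0.0184 − [OH-]) = 2.1 × 10^-6.
Since Kb ≪ C₀, [OH-] ≈ √(Kb·C₀) = 1.97 × 10^-4 M.
pOH = 3.71, so pH = 14.00 − pOH = 10.29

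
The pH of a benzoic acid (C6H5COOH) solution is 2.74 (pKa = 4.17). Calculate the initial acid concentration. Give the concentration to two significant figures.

C₀ = 5.1 × 10^-2 M

[H+] = 10^(-2.74) = 1.82 × 10^-3 M = x
Ka = 10^(−4.17) = 6.76 × 10^-5
Ka = x²/(C₀ − x) ⇒ C₀ = x + x²/Ka
C₀ = 1.82 × 10^-3 + (1.82 × 10^-3)²/(6.76 × 10^-5) = 5.08 × 10^-2 M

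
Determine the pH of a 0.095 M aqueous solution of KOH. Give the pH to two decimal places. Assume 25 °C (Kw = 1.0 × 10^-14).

pH = 12.98

KOH is a strong base; [OH-] = 0.095 M.
pOH = -log(0.095) = 1.02
pH = 14.00 - 1.02 = 12.98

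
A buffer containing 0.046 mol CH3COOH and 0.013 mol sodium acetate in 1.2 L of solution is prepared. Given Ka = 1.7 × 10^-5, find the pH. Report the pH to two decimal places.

pH = 4.22

pKa = −log(1.7 × 10^-5) = 4.770
Using pH = pKa + log([base]/[acid]) with [base]/[acid] = 0.013/0.046:
pH = 4.770 + (-0.549) = 4.22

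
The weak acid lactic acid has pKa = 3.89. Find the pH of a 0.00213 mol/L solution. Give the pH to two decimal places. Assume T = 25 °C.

pH = 3.33

CH3CH(OH)COOH ⇌ CH3CH(OH)COO- + H+
Ka = 10^(−3.89) = 1.29 × 10^-4
From the ICE table, Ka = x²/(0.00213 − x) = 1.29 × 10^-4.
Here C₀/Ka ≈ 16.5, so the small-x approximation fails. Use the quadratic:
x = (−Ka + √(Ka² + 4·Ka·C₀))/2 = 4.64 × 10^-4 M
pH = −log[H+] = −log(4.64 × 10^-4) = 3.33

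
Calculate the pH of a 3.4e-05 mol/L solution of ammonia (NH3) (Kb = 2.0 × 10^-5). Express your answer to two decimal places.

NH3 + H2O ⇌ NH4+ + OH-
Kb = [OH-]²/(3.4e-05 − [OH-]) = 2.0 × 10^-5
Here C₀/Kb ≈ 1.7, so the small-[OH-] approximation fails. Use the quadratic:
[OH-] = (−Kb + √(Kb² + 4·Kb·C₀))/2 = 1.79 × 10^-5 M
pOH = 4.75, so pH = 14.00 − pOH = 9.25

pH = 9.25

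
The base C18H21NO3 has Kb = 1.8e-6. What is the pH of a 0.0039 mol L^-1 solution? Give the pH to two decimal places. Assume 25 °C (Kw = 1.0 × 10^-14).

pH = 9.92

C18H21NO3 + H2O ⇌ C18H22NO3+ + OH-
Kb = [OH-]²/(0.0039 − [OH-]) = 1.8 × 10^-6
Since Kb ≪ C₀, [OH-] ≈ √(Kb·C₀) = 8.38 × 10^-5 M.
([OH-]/C₀ = 2.1% < 5%, so the approximation holds.)
pOH = −log(8.38 × 10^-5) = 4.08; pH = 14.00 − 4.08 = 9.92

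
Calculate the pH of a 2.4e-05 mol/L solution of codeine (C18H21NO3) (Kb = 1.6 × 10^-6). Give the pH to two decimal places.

pH = 8.74

C18H21NO3 + H2O ⇌ C18H22NO3+ + OH-
From the ICE table, Kb = [OH-]²/(2.4e-05 − [OH-]) = 1.6 × 10^-6.
[OH-] is not negligible relative to C₀; solve [OH-]² + 1.6e-06·[OH-] − 3.84e-11 = 0.
[OH-] = [−1.6e-06 + √(1.6e-06² + 1.54e-10)]/2 = 5.45 × 10^-6 M
pOH = 5.26, so pH = 14.00 − pOH = 8.74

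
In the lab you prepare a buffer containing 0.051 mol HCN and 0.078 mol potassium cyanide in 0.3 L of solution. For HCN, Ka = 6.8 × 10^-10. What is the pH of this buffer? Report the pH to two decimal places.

pKa = −log(6.8 × 10^-10) = 9.167
Henderson–Hasselbalch: pH = pKa + log([CN-]/[HCN]) = 9.167 + log(0.078/0.051)
pH = 9.167 + (+0.185) = 9.35

pH = 9.35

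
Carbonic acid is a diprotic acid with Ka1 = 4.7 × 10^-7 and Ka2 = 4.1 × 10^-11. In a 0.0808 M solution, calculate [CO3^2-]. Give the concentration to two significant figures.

First ionization gives [H+] ≈ [HCO3-] = 1.95 × 10^-4 M.
Second step: Ka2 = [H+][CO3^2-]/[HCO3-] ≈ [CO3^2-] (since [H+] ≈ [HCO3-]).
So [CO3^2-] ≈ Ka2.

4.1 × 10^-11 M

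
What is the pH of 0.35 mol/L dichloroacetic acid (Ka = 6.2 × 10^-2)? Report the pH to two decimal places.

pH = 0.92

Cl2CHCOOH ⇌ Cl2CHCOO- + H+
From the ICE table, Ka = x²/(0.35 − x) = 6.2 × 10^-2.
x is not negligible relative to C₀; solve x² + 0.062·x − 0.0217 = 0.
x = [−0.062 + √(0.062² + 0.0868)]/2 = 1.20 × 10^-1 M
pH = −log[H+] = −log(1.20 × 10^-1) = 0.92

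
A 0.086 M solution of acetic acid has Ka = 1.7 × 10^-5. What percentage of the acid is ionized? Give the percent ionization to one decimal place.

1.4%

CH3COOH ⇌ CH3COO- + H+; let x = [H+] at equilibrium.
x ≈ √(Ka·C₀) = √(1.7 × 10^-5 × 0.086) = 1.21 × 10^-3 M
% ionization = x/C₀ × 100% = 1.21 × 10^-3/0.086 × 100% = 1.4%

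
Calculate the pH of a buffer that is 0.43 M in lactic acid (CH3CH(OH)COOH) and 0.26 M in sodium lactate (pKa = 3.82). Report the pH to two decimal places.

pH = pKa + log([A⁻]/[HA]) = 3.82 + log(0.26/0.43)
pH = 3.82 + (-0.218) = 3.60

pH = 3.60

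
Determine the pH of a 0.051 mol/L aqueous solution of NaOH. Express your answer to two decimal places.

NaOH is a strong base; [OH-] = 0.051 M.
pOH = -log(0.051) = 1.29
pH = 14.00 - 1.29 = 12.71

pH = 12.71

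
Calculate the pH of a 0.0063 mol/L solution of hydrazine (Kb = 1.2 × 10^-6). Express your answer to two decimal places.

N2H4 + H2O ⇌ N2H5+ + OH-
Kb = [OH-]²/(0.0063 − [OH-]) = 1.2 × 10^-6
Since Kb ≪ C₀, [OH-] ≈ √(Kb·C₀) = 8.69 × 10^-5 M.
pOH = 4.06, so pH = 14.00 − pOH = 9.94

pH = 9.94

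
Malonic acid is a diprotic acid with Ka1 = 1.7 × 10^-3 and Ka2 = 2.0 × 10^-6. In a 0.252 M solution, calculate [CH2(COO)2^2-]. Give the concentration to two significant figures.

First ionization gives [H+] ≈ [CH2(COOH)COO-] = 1.99 × 10^-2 M.
Second step: Ka2 = [H+][CH2(COO)2^2-]/[CH2(COOH)COO-] ≈ [CH2(COO)2^2-] (since [H+] ≈ [CH2(COOH)COO-]).
So [CH2(COO)2^2-] ≈ Ka2.

2.0 × 10^-6 M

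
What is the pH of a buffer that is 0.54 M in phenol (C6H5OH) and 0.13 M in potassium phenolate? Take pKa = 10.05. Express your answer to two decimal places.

Henderson–Hasselbalch: pH = pKa + log([C6H5O-]/[C6H5OH]) = 10.05 + log(0.13/0.54)
pH = 10.05 + (-0.618) = 9.43

pH = 9.43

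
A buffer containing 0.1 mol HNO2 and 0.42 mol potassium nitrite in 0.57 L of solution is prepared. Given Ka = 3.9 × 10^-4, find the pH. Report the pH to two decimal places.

pH = 4.03

pKa = −log(3.9 × 10^-4) = 3.409
Using pH = pKa + log([base]/[acid]) with [base]/[acid] = 0.42/0.1:
pH = 3.409 + (+0.623) = 4.03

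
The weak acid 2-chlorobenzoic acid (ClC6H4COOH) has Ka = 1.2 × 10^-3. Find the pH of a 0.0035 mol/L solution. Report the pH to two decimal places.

pH = 2.81

ClC6H4COOH ⇌ ClC6H4COO- + H+
From the ICE table, Ka = x²/(0.0035 − x) = 1.2 × 10^-3.
The 5% rule fails; solving x² + Ka·x − Ka·C₀ = 0 exactly:
x = (−Ka + √(Ka² + 4·Ka·C₀))/2 = 1.54 × 10^-3 M
pH = −log(1.54 × 10^-3) = 2.81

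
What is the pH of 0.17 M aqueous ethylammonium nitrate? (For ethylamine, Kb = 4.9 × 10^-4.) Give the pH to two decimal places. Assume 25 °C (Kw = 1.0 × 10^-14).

C2H5NH3+ is the conjugate acid of the weak base C2H5NH2.
Ka = Kw/Kb = 1.0×10^-14 / 4.9 × 10^-4 = 2.04 × 10^-11
Let x = [H+] at equilibrium. Ka = x²/(0.17 − x).
Assume x ≪ 0.17: x ≈ √(2.04 × 10^-11 × 0.17) = 1.86 × 10^-6 M
Check: 0.0011% ionized — well under 5%, approximation valid.
pH = −log(1.86 × 10^-6) = 5.73

pH = 5.73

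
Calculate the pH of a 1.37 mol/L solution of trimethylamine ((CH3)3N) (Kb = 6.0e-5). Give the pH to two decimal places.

(CH3)3N + H2O ⇌ (CH3)3NH+ + OH-
From the ICE table, Kb = [OH-]²/(1.37 − [OH-]) = 6.0 × 10^-5.
Assume [OH-] ≪ 1.37: [OH-] ≈ √(6.0 × 10^-5 × 1.37) = 9.07 × 10^-3 M
pOH = −log(9.07 × 10^-3) = 2.04; pH = 14.00 − 2.04 = 11.96

pH = 11.96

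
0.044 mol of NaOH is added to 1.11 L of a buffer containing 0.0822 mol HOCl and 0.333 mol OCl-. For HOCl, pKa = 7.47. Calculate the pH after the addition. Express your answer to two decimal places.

OH- converts HOCl to OCl-: HOCl → 0.0382 mol, OCl- → 0.377 mol.
pH = pKa + log([A⁻]/[HA]) = 7.47 + log(0.377/0.0382) = 7.47 +0.994

pH = 8.46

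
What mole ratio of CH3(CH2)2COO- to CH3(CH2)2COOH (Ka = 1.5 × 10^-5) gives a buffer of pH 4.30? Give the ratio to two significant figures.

ratio = 0.30

pKa = -log(1.5 × 10^-5) = 4.824
pH = pKa + log(r) ⇒ log(r) = 4.30 − 4.824 = -0.524
r = [CH3(CH2)2COO-]/[CH3(CH2)2COOH] = 10^(-0.524) = 0.299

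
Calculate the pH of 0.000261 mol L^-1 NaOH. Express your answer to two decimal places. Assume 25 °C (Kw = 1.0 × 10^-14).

pH = 10.42

NaOH is a strong base; [OH-] = 0.000261 M.
pOH = -log(0.000261) = 3.58
pH = 14.00 - 3.58 = 10.42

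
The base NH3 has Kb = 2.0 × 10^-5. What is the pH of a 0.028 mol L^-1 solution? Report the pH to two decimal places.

NH3 + H2O ⇌ NH4+ + OH-
Let x = [OH-] at equilibrium. Kb = x²/(0.028 − x).
Since Kb ≪ C₀, x ≈ √(Kb·C₀) = 7.48 × 10^-4 M.
pOH = −log(7.48 × 10^-4) = 3.13; pH = 14.00 − 3.13 = 10.87

pH = 10.87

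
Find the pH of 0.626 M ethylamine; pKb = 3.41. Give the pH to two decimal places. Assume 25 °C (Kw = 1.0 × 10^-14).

C2H5NH2 + H2O ⇌ C2H5NH3+ + OH-
Kb = 10^(−3.41) = 3.89 × 10^-4
Kb = [OH-]²/(0.626 − [OH-]) = 3.89 × 10^-4
Neglecting [OH-] in the denominator: [OH-] = √(3.89 × 10^-4 × 0.626) = 1.56 × 10^-2 M
pOH = 1.81, so pH = 14.00 − pOH = 12.19

pH = 12.19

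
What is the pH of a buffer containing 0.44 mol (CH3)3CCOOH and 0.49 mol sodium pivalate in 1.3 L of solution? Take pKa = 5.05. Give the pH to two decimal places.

pH = 5.10

pH = pKa + log([A⁻]/[HA]) = 5.05 + log(0.49/0.44)
pH = 5.05 + (+0.047) = 5.10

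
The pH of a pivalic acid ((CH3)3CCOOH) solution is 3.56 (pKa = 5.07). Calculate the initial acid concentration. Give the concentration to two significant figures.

C₀ = 9.2 × 10^-3 M

[H+] = 10^(-3.56) = 2.75 × 10^-4 M = x
Ka = 10^(−5.07) = 8.51 × 10^-6
Ka = x²/(C₀ − x) ⇒ C₀ = x + x²/Ka
C₀ = 2.75 × 10^-4 + (2.75 × 10^-4)²/(8.51 × 10^-6) = 9.16 × 10^-3 M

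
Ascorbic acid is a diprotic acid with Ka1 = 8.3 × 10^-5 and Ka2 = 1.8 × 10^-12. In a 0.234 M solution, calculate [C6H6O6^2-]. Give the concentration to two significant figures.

First ionization gives [H+] ≈ [HC6H6O6-] = 4.41 × 10^-3 M.
Second step: Ka2 = [H+][C6H6O6^2-]/[HC6H6O6-] ≈ [C6H6O6^2-] (since [H+] ≈ [HC6H6O6-]).
So [C6H6O6^2-] ≈ Ka2.

1.8 × 10^-12 M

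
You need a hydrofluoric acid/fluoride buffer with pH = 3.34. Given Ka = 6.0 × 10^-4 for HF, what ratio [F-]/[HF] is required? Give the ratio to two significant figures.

ratio = 1.3

pKa = -log(6.0 × 10^-4) = 3.222
pH = pKa + log(r) ⇒ log(r) = 3.34 − 3.222 = +0.118
r = [F-]/[HF] = 10^(+0.118) = 1.31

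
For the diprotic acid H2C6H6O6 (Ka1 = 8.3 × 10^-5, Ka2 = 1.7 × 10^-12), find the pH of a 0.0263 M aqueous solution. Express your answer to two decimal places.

Ka1 ≫ Ka2, so treat the first dissociation as the only significant source of H+.
Ka1 = x²/(0.0263 − x) = 8.3 × 10^-5
Solving the quadratic: x = (−Ka1 + √(Ka1² + 4·Ka1·C₀))/2 = 1.44 × 10^-3 M
pH = −log(1.44 × 10^-3) = 2.84

pH = 2.84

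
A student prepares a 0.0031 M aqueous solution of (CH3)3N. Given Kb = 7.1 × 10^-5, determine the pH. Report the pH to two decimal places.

(CH3)3N + H2O ⇌ (CH3)3NH+ + OH-
Kb = [OH-]²/(0.0031 − [OH-]) = 7.1 × 10^-5
Here C₀/Kb ≈ 43.7, so the small-[OH-] approximation fails. Use the quadratic:
[OH-] = (−Kb + √(Kb² + 4·Kb·C₀))/2 = 4.35 × 10^-4 M
pOH = 3.36, so pH = 14.00 − pOH = 10.64

pH = 10.64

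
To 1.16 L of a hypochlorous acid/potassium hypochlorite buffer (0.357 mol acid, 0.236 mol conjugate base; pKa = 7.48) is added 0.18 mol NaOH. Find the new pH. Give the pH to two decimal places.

After neutralization: n(HOCl) = 0.177 mol, n(OCl-) = 0.416 mol.
pH = pKa + log([A⁻]/[HA]) = 7.48 + log(0.416/0.177) = 7.48 +0.371

pH = 7.85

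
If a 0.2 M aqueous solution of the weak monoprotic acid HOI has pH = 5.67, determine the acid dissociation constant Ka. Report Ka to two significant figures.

[H+] = 10^(-5.67) = 2.14 × 10^-6 M
At equilibrium [HA] = 0.2 − 2.14 × 10^-6 = 2.00 × 10^-1 M
Ka = [H+][A-]/[HA] = (2.14 × 10^-6)² / 2.00 × 10^-1 = 2.3 × 10^-11

Ka = 2.3 × 10^-11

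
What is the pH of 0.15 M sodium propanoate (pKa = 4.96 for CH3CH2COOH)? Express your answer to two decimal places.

CH3CH2COO- is the conjugate base of the weak acid CH3CH2COOH.
Ka = 10^(−4.96) = 1.10 × 10^-5
Kb = Kw/Ka = 1.0×10^-14 / 1.10 × 10^-5 = 9.09 × 10^-10
From the ICE table, Kb = [OH-]²/(0.15 − [OH-]) = 9.09 × 10^-10.
Assume [OH-] ≪ 0.15: [OH-] ≈ √(9.09 × 10^-10 × 0.15) = 1.17 × 10^-5 M
([OH-]/C₀ = 0.0078% < 5%, so the approximation holds.)
pOH = −log(1.17 × 10^-5) = 4.93; pH = 14.00 − 4.93 = 9.07

pH = 9.07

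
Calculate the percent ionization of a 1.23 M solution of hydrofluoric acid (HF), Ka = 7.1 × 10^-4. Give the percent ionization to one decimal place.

2.4%

HF ⇌ F- + H+; let x = [H+] at equilibrium.
x ≈ √(Ka·C₀) = √(7.1 × 10^-4 × 1.23) = 2.96 × 10^-2 M
Fraction ionized = 2.96 × 10^-2 / 1.23 = 0.0241 → 2.4%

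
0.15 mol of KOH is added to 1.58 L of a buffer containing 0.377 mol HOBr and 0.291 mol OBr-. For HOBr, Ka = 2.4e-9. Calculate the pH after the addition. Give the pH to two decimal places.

pH = 8.91

OH- converts HOBr to OBr-: HOBr → 0.227 mol, OBr- → 0.441 mol.
pKa = −log(2.4 × 10^-9) = 8.620
Henderson–Hasselbalch with mole ratio 0.441/0.227: pH = 8.620 + (+0.288)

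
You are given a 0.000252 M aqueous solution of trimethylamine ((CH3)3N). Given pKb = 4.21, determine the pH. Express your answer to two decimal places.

(CH3)3N + H2O ⇌ (CH3)3NH+ + OH-
Kb = 10^(−4.21) = 6.17 × 10^-5
Kb = [OH-]²/(0.000252 − [OH-]) = 6.17 × 10^-5
The 5% rule fails; solving [OH-]² + Kb·[OH-] − Kb·C₀ = 0 exactly:
[OH-] = [−6.17e-05 + √(6.17e-05² + 6.22e-08)]/2 = 9.76 × 10^-5 M
pOH = 4.01, so pH = 14.00 − pOH = 9.99

pH = 9.99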